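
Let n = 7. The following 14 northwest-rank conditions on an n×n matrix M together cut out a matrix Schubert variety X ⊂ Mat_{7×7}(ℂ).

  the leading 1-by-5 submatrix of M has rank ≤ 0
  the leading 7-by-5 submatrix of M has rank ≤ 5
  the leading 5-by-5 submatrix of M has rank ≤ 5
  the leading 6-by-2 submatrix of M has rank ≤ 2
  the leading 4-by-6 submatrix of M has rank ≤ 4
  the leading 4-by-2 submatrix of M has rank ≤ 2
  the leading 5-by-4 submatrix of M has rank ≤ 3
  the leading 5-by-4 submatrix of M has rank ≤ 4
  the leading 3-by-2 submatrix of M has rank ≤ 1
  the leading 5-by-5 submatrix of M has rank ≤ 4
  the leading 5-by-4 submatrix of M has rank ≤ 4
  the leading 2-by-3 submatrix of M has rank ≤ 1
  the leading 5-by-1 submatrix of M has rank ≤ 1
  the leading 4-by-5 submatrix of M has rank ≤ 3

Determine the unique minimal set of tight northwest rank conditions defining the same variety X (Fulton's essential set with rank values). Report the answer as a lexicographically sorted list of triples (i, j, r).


The tightest implied rank at each (i,j), from the 14 conditions:

  row 1: 0 0 0 0 0 1 1
  row 2: 1 1 1 1 1 2 2
  row 3: 1 1 2 2 2 3 3
  row 4: 1 2 3 3 3 4 4
  row 5: 1 2 3 3 4 5 5
  row 6: 1 2 3 4 5 6 6
  row 7: 1 2 3 4 5 6 7

so w = (6, 1, 3, 2, 5, 4, 7).

D(w) has 7 cells with 3 SE-corners; essential set:

[(1, 5, 0), (3, 2, 1), (5, 4, 3)]


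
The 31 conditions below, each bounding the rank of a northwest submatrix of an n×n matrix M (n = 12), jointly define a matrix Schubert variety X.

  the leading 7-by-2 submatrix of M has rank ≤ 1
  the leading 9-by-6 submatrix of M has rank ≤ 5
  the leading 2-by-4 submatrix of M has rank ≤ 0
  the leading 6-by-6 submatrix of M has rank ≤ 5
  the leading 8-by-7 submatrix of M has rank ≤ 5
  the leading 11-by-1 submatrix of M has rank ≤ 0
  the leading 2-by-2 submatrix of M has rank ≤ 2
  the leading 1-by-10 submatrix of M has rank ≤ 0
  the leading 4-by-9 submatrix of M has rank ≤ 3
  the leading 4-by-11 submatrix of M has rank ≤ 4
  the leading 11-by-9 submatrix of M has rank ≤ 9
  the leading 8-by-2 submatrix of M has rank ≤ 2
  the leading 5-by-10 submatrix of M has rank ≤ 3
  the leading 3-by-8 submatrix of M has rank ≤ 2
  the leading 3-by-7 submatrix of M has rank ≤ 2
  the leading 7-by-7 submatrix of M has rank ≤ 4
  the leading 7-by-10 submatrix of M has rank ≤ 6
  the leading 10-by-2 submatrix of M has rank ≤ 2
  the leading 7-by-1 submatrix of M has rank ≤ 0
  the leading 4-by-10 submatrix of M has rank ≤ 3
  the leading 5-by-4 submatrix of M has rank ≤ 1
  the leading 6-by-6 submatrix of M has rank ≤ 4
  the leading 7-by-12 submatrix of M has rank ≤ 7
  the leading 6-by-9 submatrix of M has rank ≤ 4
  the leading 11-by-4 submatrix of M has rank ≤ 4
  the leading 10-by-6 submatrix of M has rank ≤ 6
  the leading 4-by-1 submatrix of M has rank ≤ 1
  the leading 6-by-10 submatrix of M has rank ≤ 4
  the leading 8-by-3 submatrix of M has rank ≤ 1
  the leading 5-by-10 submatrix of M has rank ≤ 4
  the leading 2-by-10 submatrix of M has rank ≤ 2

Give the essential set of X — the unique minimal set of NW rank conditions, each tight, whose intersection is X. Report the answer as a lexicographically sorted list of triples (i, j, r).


The tightest implied rank at each (i,j), from the 31 conditions:

  i=1: 0  0  0  0  0  0  0  0  0  0  1  1
  i=2: 0  0  0  0  1  1  1  1  1  1  2  2
  i=3: 0  1  1  1  2  2  2  2  2  2  3  3
  i=4: 0  1  1  1  2  3  3  3  3  3  4  4
  i=5: 0  1  1  1  2  3  3  3  3  3  4  5
  i=6: 0  1  1  2  3  4  4  4  4  4  5  6
  i=7: 0  1  1  2  3  4  4  5  5  5  6  7
  i=8: 0  1  1  2  3  4  5  6  6  6  7  8
  i=9: 0  1  2  3  4  5  6  7  7  7  8  9
  i=10: 0  1  2  3  4  5  6  7  8  8  9  10
  i=11: 0  1  2  3  4  5  6  7  8  9  10  11
  i=12: 1  2  3  4  5  6  7  8  9  10  11  12

giving w = (11, 5, 2, 6, 12, 4, 8, 7, 3, 9, 10, 1) via Δ²R.

ℓ(w)=35; the 7 essential cells (i,j,r):

[(1, 10, 0), (2, 4, 0), (5, 4, 1), (5, 10, 3), (7, 7, 4), (8, 3, 1), (11, 1, 0)]


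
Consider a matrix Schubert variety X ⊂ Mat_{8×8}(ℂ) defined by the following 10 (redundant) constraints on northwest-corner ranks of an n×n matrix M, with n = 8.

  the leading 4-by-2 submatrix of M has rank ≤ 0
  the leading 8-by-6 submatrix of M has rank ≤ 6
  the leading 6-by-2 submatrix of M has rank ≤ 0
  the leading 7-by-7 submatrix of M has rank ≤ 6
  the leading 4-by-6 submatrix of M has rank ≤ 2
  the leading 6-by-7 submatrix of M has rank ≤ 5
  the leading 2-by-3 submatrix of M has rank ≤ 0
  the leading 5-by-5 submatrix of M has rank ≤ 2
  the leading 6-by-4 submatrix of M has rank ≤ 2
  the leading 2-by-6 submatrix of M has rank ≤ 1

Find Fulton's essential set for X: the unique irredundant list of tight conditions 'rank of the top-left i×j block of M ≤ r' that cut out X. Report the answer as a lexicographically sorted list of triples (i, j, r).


Rank table r_w(8×8) implied by the 10 constraints:

  row 1: 0  0  0  1  1  1  1  1
  row 2: 0  0  0  1  1  1  2  2
  row 3: 0  0  1  2  2  2  3  3
  row 4: 0  0  1  2  2  2  3  4
  row 5: 0  0  1  2  2  3  4  5
  row 6: 0  0  1  2  3  4  5  6
  row 7: 1  1  2  3  4  5  6  7
  row 8: 1  2  3  4  5  6  7  8

the unique w with this rank table is (4, 7, 3, 8, 6, 5, 1, 2).

Fulton essential set (5 of the 19 Rothe cells):

[(2, 3, 0), (2, 6, 1), (4, 6, 2), (5, 5, 2), (6, 2, 0)]


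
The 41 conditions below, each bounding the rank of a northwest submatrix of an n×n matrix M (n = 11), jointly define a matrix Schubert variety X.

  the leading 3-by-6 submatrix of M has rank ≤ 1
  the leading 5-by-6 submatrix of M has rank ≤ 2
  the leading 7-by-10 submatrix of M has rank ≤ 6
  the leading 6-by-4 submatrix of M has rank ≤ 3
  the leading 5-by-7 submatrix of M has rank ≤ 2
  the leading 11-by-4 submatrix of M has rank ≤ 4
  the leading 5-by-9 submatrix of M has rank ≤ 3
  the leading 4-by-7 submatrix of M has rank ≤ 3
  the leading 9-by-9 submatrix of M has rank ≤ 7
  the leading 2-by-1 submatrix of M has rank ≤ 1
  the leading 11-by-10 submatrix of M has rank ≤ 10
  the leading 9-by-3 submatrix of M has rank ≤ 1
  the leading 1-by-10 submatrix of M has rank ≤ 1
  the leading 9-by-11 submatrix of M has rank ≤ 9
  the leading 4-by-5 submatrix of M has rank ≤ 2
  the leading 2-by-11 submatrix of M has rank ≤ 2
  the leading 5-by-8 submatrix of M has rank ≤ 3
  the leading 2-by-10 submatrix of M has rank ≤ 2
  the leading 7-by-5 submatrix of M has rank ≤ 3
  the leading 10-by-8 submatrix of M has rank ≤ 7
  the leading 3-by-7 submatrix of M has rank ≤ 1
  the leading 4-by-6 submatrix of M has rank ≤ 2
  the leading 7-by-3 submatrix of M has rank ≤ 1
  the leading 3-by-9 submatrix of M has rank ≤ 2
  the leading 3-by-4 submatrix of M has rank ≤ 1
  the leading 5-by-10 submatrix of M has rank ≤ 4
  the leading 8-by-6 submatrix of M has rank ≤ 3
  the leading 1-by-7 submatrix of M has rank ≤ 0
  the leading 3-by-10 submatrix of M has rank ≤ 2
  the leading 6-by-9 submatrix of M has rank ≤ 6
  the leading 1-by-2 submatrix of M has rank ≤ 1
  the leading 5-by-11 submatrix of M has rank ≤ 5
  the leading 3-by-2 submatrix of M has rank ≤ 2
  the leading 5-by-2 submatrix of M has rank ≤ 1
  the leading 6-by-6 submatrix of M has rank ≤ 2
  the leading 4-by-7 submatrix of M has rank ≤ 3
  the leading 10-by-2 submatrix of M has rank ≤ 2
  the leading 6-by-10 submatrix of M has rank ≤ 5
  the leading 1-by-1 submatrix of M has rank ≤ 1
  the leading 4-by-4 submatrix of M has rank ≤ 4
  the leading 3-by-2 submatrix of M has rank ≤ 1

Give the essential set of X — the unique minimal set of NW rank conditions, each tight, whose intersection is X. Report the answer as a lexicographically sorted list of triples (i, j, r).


The tightest implied rank at each (i,j), from the 41 conditions:

  row 1: 0 0 0 0 0 0 0 1 1 1 1
  row 2: 1 1 1 1 1 1 1 2 2 2 2
  row 3: 1 1 1 1 1 1 1 2 2 2 3
  row 4: 1 1 1 2 2 2 2 3 3 3 4
  row 5: 1 1 1 2 2 2 2 3 3 4 5
  row 6: 1 1 1 2 2 2 3 4 4 5 6
  row 7: 1 1 1 2 3 3 4 5 5 6 7
  row 8: 1 1 1 2 3 3 4 5 6 7 8
  row 9: 1 1 1 2 3 4 5 6 7 8 9
  row 10: 1 2 2 3 4 5 6 7 8 9 10
  row 11: 1 2 3 4 5 6 7 8 9 10 11

giving w = (8, 1, 11, 4, 10, 7, 5, 9, 6, 2, 3) via Δ²R.

Rothe diagram D(w) (34 cells), 8 SE-corners (essential conditions):

[(1, 7, 0), (3, 7, 1), (3, 10, 2), (5, 7, 2), (5, 9, 3), (6, 6, 2), (8, 6, 3), (9, 3, 1)]


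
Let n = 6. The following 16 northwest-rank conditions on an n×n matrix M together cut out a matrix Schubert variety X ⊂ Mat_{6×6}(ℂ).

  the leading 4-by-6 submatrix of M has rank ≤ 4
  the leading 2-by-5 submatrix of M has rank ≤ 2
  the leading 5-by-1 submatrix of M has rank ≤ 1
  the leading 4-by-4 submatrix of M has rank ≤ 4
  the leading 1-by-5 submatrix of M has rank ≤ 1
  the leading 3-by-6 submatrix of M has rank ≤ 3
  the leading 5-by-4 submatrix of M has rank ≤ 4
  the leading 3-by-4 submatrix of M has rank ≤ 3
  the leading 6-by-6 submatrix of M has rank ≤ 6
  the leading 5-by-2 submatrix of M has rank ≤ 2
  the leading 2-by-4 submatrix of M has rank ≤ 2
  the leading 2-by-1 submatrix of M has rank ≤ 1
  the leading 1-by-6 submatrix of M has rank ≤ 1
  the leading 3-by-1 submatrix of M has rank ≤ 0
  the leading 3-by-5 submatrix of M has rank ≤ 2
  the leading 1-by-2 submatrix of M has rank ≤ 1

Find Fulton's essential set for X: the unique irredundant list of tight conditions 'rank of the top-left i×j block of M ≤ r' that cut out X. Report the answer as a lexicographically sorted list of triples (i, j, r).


Propagating the 16 rank bounds to every northwest block:

  0 | 1 | 1 | 1 | 1 | 1
  0 | 1 | 2 | 2 | 2 | 2
  0 | 1 | 2 | 2 | 2 | 3
  1 | 2 | 3 | 3 | 3 | 4
  1 | 2 | 3 | 4 | 4 | 5
  1 | 2 | 3 | 4 | 5 | 6

reading off 1-entries of Δ²R: w = (2, 3, 6, 1, 4, 5).

2 SE-corners of the 5-cell Rothe diagram give Ess(w):

[(3, 1, 0), (3, 5, 2)]


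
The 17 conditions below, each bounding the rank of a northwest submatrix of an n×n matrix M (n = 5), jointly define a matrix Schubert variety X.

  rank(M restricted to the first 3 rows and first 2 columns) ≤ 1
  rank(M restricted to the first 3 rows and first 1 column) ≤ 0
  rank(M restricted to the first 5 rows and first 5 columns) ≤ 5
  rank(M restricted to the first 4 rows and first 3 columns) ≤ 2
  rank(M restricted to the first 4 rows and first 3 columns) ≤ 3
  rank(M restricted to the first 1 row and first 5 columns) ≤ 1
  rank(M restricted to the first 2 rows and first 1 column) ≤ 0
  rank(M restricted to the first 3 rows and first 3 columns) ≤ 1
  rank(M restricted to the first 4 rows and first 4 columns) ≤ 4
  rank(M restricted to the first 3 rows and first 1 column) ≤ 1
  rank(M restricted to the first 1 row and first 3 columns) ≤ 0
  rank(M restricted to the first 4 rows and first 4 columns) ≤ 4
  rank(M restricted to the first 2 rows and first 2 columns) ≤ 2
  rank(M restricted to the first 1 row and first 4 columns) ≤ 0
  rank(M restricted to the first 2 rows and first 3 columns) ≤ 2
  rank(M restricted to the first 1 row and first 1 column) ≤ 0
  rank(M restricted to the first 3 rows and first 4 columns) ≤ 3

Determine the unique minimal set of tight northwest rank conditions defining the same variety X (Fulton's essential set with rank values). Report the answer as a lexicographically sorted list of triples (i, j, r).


The tightest implied rank at each (i,j), from the 17 conditions:

  row 1: 0  0  0  0  1
  row 2: 0  1  1  1  2
  row 3: 0  1  1  2  3
  row 4: 1  2  2  3  4
  row 5: 1  2  3  4  5

reading off 1-entries of Δ²R: w = (5, 2, 4, 1, 3).

|D(w)|=7, |Ess(w)|=3:

[(1, 4, 0), (3, 1, 0), (3, 3, 1)]


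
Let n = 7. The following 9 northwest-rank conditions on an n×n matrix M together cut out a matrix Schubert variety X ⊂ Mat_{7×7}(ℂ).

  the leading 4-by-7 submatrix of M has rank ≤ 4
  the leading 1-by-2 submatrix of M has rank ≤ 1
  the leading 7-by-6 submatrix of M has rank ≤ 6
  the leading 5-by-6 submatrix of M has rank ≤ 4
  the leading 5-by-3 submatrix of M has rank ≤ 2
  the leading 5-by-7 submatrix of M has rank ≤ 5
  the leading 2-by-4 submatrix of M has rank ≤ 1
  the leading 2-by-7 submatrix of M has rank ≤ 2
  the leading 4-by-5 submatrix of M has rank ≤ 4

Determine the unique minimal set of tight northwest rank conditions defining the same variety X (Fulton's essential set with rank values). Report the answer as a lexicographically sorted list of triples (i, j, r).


The tightest implied rank at each (i,j), from the 9 conditions:

  R[1]: 1 | 1 | 1 | 1 | 1 | 1 | 1
  R[2]: 1 | 1 | 1 | 1 | 2 | 2 | 2
  R[3]: 1 | 2 | 2 | 2 | 3 | 3 | 3
  R[4]: 1 | 2 | 2 | 3 | 4 | 4 | 4
  R[5]: 1 | 2 | 2 | 3 | 4 | 4 | 5
  R[6]: 1 | 2 | 3 | 4 | 5 | 5 | 6
  R[7]: 1 | 2 | 3 | 4 | 5 | 6 | 7

second differences of R give the permutation w = (1, 5, 2, 4, 7, 3, 6).

Rothe diagram D(w) (6 cells), 3 SE-corners (essential conditions):

[(2, 4, 1), (5, 3, 2), (5, 6, 4)]


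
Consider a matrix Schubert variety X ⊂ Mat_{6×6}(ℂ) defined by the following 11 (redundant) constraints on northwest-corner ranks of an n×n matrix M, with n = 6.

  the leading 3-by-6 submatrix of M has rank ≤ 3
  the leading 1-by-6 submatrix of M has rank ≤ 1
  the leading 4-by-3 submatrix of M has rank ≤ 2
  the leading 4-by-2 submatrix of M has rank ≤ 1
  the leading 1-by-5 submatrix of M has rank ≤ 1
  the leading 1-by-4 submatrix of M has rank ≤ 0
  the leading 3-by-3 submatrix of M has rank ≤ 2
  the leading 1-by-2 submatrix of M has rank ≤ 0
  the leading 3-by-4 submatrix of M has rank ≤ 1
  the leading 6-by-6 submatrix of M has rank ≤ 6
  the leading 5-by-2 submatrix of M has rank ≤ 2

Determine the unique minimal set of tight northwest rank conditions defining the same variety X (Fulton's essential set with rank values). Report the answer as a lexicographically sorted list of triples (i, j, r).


The tightest implied rank at each (i,j), from the 11 conditions:

  R[1]: 0, 0, 0, 0, 1, 1
  R[2]: 1, 1, 1, 1, 2, 2
  R[3]: 1, 1, 1, 1, 2, 3
  R[4]: 1, 1, 2, 2, 3, 4
  R[5]: 1, 2, 3, 3, 4, 5
  R[6]: 1, 2, 3, 4, 5, 6

reading off 1-entries of Δ²R: w = (5, 1, 6, 3, 2, 4).

Rothe diagram D(w) (8 cells), 3 SE-corners (essential conditions):

[(1, 4, 0), (3, 4, 1), (4, 2, 1)]


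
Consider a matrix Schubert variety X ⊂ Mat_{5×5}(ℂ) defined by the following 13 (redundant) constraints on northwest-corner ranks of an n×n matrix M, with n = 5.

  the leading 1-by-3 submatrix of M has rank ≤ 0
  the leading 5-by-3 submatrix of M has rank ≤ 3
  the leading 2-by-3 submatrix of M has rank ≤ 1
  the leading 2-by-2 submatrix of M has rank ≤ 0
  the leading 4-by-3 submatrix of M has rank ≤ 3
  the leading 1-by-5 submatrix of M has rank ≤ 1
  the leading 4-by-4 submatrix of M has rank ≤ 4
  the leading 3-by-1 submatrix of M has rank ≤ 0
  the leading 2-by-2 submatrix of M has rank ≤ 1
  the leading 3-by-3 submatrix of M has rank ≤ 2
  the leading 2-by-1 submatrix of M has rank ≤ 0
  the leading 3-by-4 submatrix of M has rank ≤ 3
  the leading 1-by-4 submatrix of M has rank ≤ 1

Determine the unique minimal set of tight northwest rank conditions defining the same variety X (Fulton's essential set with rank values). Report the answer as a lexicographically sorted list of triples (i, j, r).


The tightest implied rank at each (i,j), from the 13 conditions:

  R[1]: 0 0 0 1 1
  R[2]: 0 0 1 2 2
  R[3]: 0 1 2 3 3
  R[4]: 1 2 3 4 4
  R[5]: 1 2 3 4 5

second differences of R give the permutation w = (4, 3, 2, 1, 5).

3 SE-corners of the 6-cell Rothe diagram give Ess(w):

[(1, 3, 0), (2, 2, 0), (3, 1, 0)]


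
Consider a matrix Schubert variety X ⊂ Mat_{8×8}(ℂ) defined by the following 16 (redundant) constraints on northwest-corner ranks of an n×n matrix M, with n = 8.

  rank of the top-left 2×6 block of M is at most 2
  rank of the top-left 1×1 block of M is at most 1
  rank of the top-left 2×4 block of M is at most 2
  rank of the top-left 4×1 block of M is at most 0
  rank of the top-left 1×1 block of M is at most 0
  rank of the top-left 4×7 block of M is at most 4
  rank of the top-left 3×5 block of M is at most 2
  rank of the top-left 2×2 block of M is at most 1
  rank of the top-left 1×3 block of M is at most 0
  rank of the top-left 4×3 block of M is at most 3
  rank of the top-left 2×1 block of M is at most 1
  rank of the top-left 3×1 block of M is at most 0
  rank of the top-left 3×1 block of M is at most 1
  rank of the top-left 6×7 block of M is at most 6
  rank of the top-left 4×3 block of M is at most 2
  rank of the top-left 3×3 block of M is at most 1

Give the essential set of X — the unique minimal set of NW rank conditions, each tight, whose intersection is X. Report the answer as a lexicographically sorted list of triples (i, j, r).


Recovering R(i,j) via the rank-extension bound from the 16 conditions:

  R[1]: 0  0  0  1  1  1  1  1
  R[2]: 0  1  1  2  2  2  2  2
  R[3]: 0  1  1  2  2  3  3  3
  R[4]: 0  1  2  3  3  4  4  4
  R[5]: 1  2  3  4  4  5  5  5
  R[6]: 1  2  3  4  5  6  6  6
  R[7]: 1  2  3  4  5  6  7  7
  R[8]: 1  2  3  4  5  6  7  8

reading off 1-entries of Δ²R: w = (4, 2, 6, 3, 1, 5, 7, 8).

|D(w)|=8, |Ess(w)|=4:

[(1, 3, 0), (3, 3, 1), (3, 5, 2), (4, 1, 0)]


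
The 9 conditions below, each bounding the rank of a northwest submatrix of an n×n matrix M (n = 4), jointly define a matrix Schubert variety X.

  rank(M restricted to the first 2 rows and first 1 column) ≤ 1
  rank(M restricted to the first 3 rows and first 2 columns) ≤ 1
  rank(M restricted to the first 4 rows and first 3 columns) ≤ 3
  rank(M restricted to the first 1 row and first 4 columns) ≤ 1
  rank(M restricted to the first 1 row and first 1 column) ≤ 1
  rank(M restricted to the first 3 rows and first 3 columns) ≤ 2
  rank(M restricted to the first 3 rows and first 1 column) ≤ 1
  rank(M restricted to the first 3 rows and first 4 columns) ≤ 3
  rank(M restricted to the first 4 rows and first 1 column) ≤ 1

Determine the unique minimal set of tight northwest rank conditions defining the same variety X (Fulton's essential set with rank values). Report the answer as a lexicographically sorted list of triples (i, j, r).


Propagating the 9 rank bounds to every northwest block:

  i=1: 1  1  1  1
  i=2: 1  1  2  2
  i=3: 1  1  2  3
  i=4: 1  2  3  4

hence w(1..4) = (1, 3, 4, 2).

ℓ(w)=2; the 1 essential cell (i,j,r):

[(3, 2, 1)]


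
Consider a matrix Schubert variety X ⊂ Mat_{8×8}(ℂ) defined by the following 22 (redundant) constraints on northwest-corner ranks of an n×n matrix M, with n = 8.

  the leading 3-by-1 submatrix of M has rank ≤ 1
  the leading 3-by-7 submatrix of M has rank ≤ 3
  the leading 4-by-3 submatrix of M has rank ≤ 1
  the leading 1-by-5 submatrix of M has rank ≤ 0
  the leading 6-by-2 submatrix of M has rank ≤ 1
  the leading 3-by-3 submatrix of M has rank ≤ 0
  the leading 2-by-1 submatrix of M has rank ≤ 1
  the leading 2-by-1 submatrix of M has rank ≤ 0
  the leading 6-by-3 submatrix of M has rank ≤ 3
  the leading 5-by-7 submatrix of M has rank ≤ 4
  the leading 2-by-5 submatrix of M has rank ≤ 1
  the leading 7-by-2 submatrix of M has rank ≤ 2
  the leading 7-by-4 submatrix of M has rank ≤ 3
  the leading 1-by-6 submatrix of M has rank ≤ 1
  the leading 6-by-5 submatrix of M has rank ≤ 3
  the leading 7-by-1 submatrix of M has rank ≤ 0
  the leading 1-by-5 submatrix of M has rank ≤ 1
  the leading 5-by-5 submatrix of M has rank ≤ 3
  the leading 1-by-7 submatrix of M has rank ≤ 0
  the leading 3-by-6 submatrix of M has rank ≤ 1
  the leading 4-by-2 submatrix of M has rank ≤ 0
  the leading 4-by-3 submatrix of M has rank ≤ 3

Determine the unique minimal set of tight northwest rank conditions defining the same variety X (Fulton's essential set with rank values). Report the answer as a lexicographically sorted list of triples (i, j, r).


Recovering R(i,j) via the rank-extension bound from the 22 conditions:

  i=1: 0, 0, 0, 0, 0, 0, 0, 1
  i=2: 0, 0, 0, 1, 1, 1, 1, 2
  i=3: 0, 0, 0, 1, 1, 1, 2, 3
  i=4: 0, 0, 1, 2, 2, 2, 3, 4
  i=5: 0, 1, 2, 3, 3, 3, 4, 5
  i=6: 0, 1, 2, 3, 3, 4, 5, 6
  i=7: 0, 1, 2, 3, 4, 5, 6, 7
  i=8: 1, 2, 3, 4, 5, 6, 7, 8

second differences of R give the permutation w = (8, 4, 7, 3, 2, 6, 5, 1).

|D(w)|=21, |Ess(w)|=6:

[(1, 7, 0), (3, 3, 0), (3, 6, 1), (4, 2, 0), (6, 5, 3), (7, 1, 0)]


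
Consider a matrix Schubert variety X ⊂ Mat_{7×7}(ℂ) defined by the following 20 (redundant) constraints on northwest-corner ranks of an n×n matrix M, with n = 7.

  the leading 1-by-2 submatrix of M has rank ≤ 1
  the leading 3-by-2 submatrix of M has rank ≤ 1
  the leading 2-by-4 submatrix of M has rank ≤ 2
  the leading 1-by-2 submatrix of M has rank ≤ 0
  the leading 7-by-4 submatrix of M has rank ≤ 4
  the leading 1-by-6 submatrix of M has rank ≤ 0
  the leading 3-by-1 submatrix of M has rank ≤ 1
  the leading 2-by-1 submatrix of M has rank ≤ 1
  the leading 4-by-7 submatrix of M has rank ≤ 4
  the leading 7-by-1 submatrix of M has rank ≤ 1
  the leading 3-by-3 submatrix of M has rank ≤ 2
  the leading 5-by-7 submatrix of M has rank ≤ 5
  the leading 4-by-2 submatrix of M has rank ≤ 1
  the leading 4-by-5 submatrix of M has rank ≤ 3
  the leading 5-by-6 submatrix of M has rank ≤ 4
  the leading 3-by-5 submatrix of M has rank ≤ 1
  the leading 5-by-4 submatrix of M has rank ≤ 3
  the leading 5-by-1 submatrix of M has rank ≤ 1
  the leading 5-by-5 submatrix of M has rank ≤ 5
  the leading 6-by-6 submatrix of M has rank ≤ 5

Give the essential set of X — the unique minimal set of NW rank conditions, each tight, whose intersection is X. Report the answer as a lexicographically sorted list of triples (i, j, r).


The tightest implied rank at each (i,j), from the 20 conditions:

  i=1: 0 | 0 | 0 | 0 | 0 | 0 | 1
  i=2: 1 | 1 | 1 | 1 | 1 | 1 | 2
  i=3: 1 | 1 | 1 | 1 | 1 | 2 | 3
  i=4: 1 | 1 | 2 | 2 | 2 | 3 | 4
  i=5: 1 | 2 | 3 | 3 | 3 | 4 | 5
  i=6: 1 | 2 | 3 | 4 | 4 | 5 | 6
  i=7: 1 | 2 | 3 | 4 | 5 | 6 | 7

reading off 1-entries of Δ²R: w = (7, 1, 6, 3, 2, 4, 5).

Rothe diagram D(w) (11 cells), 3 SE-corners (essential conditions):

[(1, 6, 0), (3, 5, 1), (4, 2, 1)]


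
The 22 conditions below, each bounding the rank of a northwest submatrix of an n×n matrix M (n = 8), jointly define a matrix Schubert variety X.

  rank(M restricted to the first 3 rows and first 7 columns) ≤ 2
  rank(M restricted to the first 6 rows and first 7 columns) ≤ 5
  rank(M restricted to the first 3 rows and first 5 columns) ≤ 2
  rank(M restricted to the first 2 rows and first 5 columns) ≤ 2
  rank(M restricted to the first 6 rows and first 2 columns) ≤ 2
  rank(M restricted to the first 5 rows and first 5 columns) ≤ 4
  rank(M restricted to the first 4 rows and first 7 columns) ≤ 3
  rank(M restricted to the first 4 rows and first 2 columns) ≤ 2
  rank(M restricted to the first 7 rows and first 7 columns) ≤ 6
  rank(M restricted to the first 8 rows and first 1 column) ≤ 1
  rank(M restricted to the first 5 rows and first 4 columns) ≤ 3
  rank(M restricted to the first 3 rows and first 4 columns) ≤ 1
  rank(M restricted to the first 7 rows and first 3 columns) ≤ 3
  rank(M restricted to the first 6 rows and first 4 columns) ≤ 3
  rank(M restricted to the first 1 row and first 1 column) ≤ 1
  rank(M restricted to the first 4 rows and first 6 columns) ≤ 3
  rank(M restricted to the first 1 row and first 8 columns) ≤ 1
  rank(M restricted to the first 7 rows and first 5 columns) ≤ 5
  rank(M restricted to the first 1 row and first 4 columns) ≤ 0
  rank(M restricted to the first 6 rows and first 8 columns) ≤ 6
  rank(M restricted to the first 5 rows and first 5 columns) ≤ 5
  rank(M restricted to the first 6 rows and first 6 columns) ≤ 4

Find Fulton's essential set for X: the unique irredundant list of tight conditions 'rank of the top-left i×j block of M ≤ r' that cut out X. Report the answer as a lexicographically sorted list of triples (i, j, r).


Propagating the 22 rank bounds to every northwest block:

  i=1: 0 0 0 0 1 1 1 1
  i=2: 1 1 1 1 2 2 2 2
  i=3: 1 1 1 1 2 2 2 3
  i=4: 1 2 2 2 3 3 3 4
  i=5: 1 2 3 3 4 4 4 5
  i=6: 1 2 3 3 4 4 5 6
  i=7: 1 2 3 4 5 5 6 7
  i=8: 1 2 3 4 5 6 7 8

reading off 1-entries of Δ²R: w = (5, 1, 8, 2, 3, 7, 4, 6).

|D(w)|=11, |Ess(w)|=5:

[(1, 4, 0), (3, 4, 1), (3, 7, 2), (6, 4, 3), (6, 6, 4)]


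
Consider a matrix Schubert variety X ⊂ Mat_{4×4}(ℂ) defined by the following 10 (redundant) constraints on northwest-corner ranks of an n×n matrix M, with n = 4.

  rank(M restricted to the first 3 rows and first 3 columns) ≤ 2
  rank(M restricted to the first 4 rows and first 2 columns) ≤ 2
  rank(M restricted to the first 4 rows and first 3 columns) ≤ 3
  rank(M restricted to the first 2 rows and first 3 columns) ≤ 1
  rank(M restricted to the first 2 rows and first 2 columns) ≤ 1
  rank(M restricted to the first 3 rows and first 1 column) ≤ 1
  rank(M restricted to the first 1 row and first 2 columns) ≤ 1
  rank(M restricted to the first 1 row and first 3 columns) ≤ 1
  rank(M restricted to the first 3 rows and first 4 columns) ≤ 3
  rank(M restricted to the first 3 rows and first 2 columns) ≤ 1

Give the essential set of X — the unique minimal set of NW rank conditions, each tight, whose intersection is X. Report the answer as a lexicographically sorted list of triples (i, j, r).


The tightest implied rank at each (i,j), from the 10 conditions:

  i=1: 1, 1, 1, 1
  i=2: 1, 1, 1, 2
  i=3: 1, 1, 2, 3
  i=4: 1, 2, 3, 4

so w = (1, 4, 3, 2).

D(w) has 3 cells with 2 SE-corners; essential set:

[(2, 3, 1), (3, 2, 1)]


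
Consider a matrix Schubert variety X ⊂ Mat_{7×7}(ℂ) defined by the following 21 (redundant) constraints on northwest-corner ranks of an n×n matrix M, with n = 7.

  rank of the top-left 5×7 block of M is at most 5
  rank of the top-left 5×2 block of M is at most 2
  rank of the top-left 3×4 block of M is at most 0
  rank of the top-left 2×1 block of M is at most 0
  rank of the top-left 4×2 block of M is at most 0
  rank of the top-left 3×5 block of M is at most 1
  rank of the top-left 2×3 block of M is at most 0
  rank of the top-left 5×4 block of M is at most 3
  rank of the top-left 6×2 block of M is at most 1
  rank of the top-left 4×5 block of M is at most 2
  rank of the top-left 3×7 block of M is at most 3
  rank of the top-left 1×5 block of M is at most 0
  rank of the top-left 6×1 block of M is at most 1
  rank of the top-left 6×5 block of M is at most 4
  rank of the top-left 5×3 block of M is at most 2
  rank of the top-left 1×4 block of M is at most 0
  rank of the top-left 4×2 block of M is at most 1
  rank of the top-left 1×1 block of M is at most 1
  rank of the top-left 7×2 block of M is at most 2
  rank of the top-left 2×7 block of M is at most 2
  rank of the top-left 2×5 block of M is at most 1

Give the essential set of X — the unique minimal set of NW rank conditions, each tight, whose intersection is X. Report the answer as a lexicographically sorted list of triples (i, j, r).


Recovering R(i,j) via the rank-extension bound from the 21 conditions:

  i=1: 0, 0, 0, 0, 0, 1, 1
  i=2: 0, 0, 0, 0, 1, 2, 2
  i=3: 0, 0, 0, 0, 1, 2, 3
  i=4: 0, 0, 1, 1, 2, 3, 4
  i=5: 1, 1, 2, 2, 3, 4, 5
  i=6: 1, 1, 2, 3, 4, 5, 6
  i=7: 1, 2, 3, 4, 5, 6, 7

giving w = (6, 5, 7, 3, 1, 4, 2) via Δ²R.

4 SE-corners of the 16-cell Rothe diagram give Ess(w):

[(1, 5, 0), (3, 4, 0), (4, 2, 0), (6, 2, 1)]


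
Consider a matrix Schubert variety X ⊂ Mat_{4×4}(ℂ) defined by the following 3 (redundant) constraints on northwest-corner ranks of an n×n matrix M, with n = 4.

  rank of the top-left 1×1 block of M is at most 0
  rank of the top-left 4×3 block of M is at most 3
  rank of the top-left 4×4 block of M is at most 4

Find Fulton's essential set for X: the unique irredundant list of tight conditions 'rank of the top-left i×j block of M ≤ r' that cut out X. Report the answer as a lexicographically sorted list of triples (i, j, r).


Recovering R(i,j) via the rank-extension bound from the 3 conditions:

  R[1]: 0  1  1  1
  R[2]: 1  2  2  2
  R[3]: 1  2  3  3
  R[4]: 1  2  3  4

second differences of R give the permutation w = (2, 1, 3, 4).

1 SE-corner of the 1-cell Rothe diagram gives Ess(w):

[(1, 1, 0)]


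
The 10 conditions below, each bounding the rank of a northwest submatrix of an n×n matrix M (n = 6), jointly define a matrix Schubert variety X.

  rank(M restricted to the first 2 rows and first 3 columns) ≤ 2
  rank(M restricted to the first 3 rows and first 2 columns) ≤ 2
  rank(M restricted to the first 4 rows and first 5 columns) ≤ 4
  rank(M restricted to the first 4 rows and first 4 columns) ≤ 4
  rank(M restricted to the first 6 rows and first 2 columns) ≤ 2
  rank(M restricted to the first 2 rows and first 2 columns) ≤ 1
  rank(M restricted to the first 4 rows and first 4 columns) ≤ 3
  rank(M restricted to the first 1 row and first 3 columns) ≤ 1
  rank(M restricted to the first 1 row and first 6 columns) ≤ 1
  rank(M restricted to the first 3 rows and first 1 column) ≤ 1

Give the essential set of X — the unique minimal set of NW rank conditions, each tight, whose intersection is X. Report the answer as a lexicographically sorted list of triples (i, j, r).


Computing R[i][j] = min implied NW-rank bound (n=6, 10 conditions):

  1 1 1 1 1 1
  1 1 2 2 2 2
  1 2 3 3 3 3
  1 2 3 3 4 4
  1 2 3 4 5 5
  1 2 3 4 5 6

reading off 1-entries of Δ²R: w = (1, 3, 2, 5, 4, 6).

Fulton essential set (2 of the 2 Rothe cells):

[(2, 2, 1), (4, 4, 3)]


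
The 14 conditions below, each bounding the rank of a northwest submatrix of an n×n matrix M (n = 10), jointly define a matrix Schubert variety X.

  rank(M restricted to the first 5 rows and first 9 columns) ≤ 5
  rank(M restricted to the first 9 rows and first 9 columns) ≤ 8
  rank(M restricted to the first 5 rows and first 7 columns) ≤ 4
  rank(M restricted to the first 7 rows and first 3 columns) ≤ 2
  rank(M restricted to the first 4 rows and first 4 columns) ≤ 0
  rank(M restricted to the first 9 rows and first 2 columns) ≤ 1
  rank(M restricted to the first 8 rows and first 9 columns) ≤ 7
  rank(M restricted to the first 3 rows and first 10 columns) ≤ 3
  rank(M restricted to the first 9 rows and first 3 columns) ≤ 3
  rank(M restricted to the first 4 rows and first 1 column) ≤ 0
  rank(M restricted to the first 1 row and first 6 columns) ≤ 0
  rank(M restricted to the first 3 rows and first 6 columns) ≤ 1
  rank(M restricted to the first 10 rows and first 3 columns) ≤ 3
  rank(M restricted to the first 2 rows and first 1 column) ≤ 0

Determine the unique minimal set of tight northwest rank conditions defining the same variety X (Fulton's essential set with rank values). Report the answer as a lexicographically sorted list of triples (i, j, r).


Reconstructing r_w from the 14 given conditions:

  row 1: 0, 0, 0, 0, 0, 0, 1, 1, 1, 1
  row 2: 0, 0, 0, 0, 1, 1, 2, 2, 2, 2
  row 3: 0, 0, 0, 0, 1, 1, 2, 3, 3, 3
  row 4: 0, 0, 0, 0, 1, 2, 3, 4, 4, 4
  row 5: 1, 1, 1, 1, 2, 3, 4, 5, 5, 5
  row 6: 1, 1, 2, 2, 3, 4, 5, 6, 6, 6
  row 7: 1, 1, 2, 3, 4, 5, 6, 7, 7, 7
  row 8: 1, 1, 2, 3, 4, 5, 6, 7, 7, 8
  row 9: 1, 1, 2, 3, 4, 5, 6, 7, 8, 9
  row 10: 1, 2, 3, 4, 5, 6, 7, 8, 9, 10

second differences of R give the permutation w = (7, 5, 8, 6, 1, 3, 4, 10, 9, 2).

Rothe diagram D(w) (24 cells), 5 SE-corners (essential conditions):

[(1, 6, 0), (3, 6, 1), (4, 4, 0), (8, 9, 7), (9, 2, 1)]


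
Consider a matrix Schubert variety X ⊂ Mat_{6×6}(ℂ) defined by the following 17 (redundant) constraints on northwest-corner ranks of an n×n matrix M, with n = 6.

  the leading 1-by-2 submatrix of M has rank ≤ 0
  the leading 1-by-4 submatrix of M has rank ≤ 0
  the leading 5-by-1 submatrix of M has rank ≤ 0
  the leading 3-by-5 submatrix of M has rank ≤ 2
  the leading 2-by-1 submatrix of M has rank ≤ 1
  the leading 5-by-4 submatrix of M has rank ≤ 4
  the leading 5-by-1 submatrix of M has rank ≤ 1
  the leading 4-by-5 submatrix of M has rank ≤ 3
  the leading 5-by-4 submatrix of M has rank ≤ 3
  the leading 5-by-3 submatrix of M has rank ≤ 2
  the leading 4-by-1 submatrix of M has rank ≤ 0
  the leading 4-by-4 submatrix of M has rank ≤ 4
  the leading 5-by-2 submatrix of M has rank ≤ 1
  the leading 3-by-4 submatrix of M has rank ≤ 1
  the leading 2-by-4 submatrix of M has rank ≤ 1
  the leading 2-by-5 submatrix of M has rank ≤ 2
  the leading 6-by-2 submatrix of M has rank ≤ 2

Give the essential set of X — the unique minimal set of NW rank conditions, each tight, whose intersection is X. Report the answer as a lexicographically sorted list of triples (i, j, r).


Rank table r_w(6×6) implied by the 17 constraints:

  row 1: 0  0  0  0  1  1
  row 2: 0  1  1  1  2  2
  row 3: 0  1  1  1  2  3
  row 4: 0  1  2  2  3  4
  row 5: 0  1  2  3  4  5
  row 6: 1  2  3  4  5  6

reading off 1-entries of Δ²R: w = (5, 2, 6, 3, 4, 1).

D(w) has 10 cells with 3 SE-corners; essential set:

[(1, 4, 0), (3, 4, 1), (5, 1, 0)]


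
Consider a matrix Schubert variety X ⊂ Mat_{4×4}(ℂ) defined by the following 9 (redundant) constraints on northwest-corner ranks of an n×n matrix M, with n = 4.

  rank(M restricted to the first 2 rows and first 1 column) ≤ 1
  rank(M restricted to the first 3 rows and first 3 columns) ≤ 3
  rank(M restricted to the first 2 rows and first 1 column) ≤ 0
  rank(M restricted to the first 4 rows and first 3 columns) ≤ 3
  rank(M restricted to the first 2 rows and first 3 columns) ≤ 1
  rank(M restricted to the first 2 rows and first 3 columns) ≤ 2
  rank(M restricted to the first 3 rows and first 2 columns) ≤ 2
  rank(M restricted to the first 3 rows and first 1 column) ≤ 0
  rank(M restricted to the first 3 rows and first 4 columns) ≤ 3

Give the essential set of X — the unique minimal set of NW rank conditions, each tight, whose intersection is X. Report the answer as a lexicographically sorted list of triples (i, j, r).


Rank table r_w(4×4) implied by the 9 constraints:

  row 1: 0 1 1 1
  row 2: 0 1 1 2
  row 3: 0 1 2 3
  row 4: 1 2 3 4

so w = (2, 4, 3, 1).

ℓ(w)=4; the 2 essential cells (i,j,r):

[(2, 3, 1), (3, 1, 0)]


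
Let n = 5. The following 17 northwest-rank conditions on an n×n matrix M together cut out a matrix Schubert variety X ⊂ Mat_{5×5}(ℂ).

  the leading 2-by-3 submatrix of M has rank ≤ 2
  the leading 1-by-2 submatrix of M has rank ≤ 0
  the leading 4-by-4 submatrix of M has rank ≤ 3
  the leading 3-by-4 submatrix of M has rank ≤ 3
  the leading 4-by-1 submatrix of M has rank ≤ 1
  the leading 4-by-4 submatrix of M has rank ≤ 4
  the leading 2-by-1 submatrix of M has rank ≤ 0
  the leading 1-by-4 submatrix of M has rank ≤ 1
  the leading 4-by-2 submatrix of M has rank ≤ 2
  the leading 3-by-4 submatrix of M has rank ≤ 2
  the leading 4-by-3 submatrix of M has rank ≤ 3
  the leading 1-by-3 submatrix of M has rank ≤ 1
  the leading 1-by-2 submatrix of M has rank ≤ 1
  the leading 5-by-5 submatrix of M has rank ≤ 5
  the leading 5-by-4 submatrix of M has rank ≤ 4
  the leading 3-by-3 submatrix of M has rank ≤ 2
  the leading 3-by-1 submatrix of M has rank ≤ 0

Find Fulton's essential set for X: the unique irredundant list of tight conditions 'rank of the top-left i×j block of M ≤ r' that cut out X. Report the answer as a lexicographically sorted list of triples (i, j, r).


The tightest implied rank at each (i,j), from the 17 conditions:

  row 1: 0, 0, 1, 1, 1
  row 2: 0, 1, 2, 2, 2
  row 3: 0, 1, 2, 2, 3
  row 4: 1, 2, 3, 3, 4
  row 5: 1, 2, 3, 4, 5

the unique w with this rank table is (3, 2, 5, 1, 4).

ℓ(w)=5; the 3 essential cells (i,j,r):

[(1, 2, 0), (3, 1, 0), (3, 4, 2)]


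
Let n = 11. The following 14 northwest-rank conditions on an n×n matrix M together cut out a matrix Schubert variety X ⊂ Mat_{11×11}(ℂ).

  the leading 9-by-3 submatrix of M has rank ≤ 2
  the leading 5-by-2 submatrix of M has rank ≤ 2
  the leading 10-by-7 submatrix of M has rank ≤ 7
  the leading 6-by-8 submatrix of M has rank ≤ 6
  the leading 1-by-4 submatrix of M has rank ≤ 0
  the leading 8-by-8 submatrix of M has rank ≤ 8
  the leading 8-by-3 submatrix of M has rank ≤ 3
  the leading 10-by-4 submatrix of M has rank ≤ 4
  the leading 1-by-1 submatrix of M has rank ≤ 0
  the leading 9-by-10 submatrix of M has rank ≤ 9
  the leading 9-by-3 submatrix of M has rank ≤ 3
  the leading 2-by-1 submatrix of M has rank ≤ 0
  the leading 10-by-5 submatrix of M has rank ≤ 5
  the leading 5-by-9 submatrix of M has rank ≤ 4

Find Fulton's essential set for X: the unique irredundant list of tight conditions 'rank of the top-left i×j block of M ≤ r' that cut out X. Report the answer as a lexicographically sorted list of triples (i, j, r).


The tightest implied rank at each (i,j), from the 14 conditions:

  R[1]: 0  0  0  0  1  1  1  1  1  1  1
  R[2]: 0  1  1  1  2  2  2  2  2  2  2
  R[3]: 1  2  2  2  3  3  3  3  3  3  3
  R[4]: 1  2  2  3  4  4  4  4  4  4  4
  R[5]: 1  2  2  3  4  4  4  4  4  5  5
  R[6]: 1  2  2  3  4  5  5  5  5  6  6
  R[7]: 1  2  2  3  4  5  6  6  6  7  7
  R[8]: 1  2  2  3  4  5  6  7  7  8  8
  R[9]: 1  2  2  3  4  5  6  7  8  9  9
  R[10]: 1  2  3  4  5  6  7  8  9  10  10
  R[11]: 1  2  3  4  5  6  7  8  9  10  11

reading off 1-entries of Δ²R: w = (5, 2, 1, 4, 10, 6, 7, 8, 9, 3, 11).

D(w) has 15 cells with 4 SE-corners; essential set:

[(1, 4, 0), (2, 1, 0), (5, 9, 4), (9, 3, 2)]


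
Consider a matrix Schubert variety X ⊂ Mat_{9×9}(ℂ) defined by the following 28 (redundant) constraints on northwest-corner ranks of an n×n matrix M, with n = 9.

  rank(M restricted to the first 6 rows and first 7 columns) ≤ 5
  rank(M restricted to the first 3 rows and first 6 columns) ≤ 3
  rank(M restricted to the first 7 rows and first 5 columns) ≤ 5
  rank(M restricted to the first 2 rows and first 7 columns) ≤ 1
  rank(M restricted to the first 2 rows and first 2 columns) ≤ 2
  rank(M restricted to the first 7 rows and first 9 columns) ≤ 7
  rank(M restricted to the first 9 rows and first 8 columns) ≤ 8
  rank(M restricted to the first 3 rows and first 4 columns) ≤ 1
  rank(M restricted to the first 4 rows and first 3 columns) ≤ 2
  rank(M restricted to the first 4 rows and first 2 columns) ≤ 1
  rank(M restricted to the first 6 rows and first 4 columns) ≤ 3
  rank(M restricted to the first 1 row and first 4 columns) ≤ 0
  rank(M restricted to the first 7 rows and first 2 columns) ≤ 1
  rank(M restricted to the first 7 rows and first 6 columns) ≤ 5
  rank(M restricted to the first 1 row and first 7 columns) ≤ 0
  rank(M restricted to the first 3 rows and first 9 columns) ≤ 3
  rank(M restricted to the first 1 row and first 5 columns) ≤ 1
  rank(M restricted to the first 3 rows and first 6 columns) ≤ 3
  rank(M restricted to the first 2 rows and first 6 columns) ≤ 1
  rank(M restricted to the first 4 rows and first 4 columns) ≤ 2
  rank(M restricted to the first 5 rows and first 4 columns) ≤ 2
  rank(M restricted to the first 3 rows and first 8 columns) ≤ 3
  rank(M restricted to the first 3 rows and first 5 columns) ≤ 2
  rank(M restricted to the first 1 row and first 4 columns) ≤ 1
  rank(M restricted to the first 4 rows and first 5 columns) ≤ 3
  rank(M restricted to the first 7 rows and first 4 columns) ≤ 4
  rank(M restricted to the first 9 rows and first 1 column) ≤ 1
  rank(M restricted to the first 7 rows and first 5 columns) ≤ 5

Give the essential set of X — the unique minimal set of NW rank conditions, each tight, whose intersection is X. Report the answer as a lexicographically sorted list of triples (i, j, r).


Computing R[i][j] = min implied NW-rank bound (n=9, 28 conditions):

  R[1]: 0, 0, 0, 0, 0, 0, 0, 1, 1
  R[2]: 1, 1, 1, 1, 1, 1, 1, 2, 2
  R[3]: 1, 1, 1, 1, 2, 2, 2, 3, 3
  R[4]: 1, 1, 2, 2, 3, 3, 3, 4, 4
  R[5]: 1, 1, 2, 2, 3, 4, 4, 5, 5
  R[6]: 1, 1, 2, 3, 4, 5, 5, 6, 6
  R[7]: 1, 1, 2, 3, 4, 5, 6, 7, 7
  R[8]: 1, 2, 3, 4, 5, 6, 7, 8, 8
  R[9]: 1, 2, 3, 4, 5, 6, 7, 8, 9

hence w(1..9) = (8, 1, 5, 3, 6, 4, 7, 2, 9).

D(w) has 15 cells with 4 SE-corners; essential set:

[(1, 7, 0), (3, 4, 1), (5, 4, 2), (7, 2, 1)]
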